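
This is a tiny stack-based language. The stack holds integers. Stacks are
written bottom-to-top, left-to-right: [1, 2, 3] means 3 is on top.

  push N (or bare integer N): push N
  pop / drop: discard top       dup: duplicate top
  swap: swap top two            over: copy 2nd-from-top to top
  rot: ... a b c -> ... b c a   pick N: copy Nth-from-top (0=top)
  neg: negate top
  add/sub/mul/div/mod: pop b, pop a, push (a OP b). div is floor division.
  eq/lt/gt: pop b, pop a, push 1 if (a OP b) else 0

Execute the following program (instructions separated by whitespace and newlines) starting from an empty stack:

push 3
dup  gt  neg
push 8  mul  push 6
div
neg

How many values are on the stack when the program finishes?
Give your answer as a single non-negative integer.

After 'push 3': stack = [3] (depth 1)
After 'dup': stack = [3, 3] (depth 2)
After 'gt': stack = [0] (depth 1)
After 'neg': stack = [0] (depth 1)
After 'push 8': stack = [0, 8] (depth 2)
After 'mul': stack = [0] (depth 1)
After 'push 6': stack = [0, 6] (depth 2)
After 'div': stack = [0] (depth 1)
After 'neg': stack = [0] (depth 1)

Answer: 1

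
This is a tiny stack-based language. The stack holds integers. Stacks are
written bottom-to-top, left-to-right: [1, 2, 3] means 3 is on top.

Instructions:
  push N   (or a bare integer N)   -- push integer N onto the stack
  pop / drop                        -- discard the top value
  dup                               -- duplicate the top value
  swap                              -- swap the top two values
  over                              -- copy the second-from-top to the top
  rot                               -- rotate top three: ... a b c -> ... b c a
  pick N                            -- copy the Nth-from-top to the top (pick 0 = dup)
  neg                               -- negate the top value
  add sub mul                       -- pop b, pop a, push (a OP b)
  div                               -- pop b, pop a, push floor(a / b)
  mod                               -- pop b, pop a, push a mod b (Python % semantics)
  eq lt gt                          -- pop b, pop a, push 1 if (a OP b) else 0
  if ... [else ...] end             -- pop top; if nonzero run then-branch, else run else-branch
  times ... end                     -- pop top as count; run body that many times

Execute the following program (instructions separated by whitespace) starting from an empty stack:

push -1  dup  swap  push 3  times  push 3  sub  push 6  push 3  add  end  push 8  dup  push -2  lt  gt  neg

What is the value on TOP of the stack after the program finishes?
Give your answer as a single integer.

After 'push -1': [-1]
After 'dup': [-1, -1]
After 'swap': [-1, -1]
After 'push 3': [-1, -1, 3]
After 'times': [-1, -1]
After 'push 3': [-1, -1, 3]
After 'sub': [-1, -4]
After 'push 6': [-1, -4, 6]
After 'push 3': [-1, -4, 6, 3]
After 'add': [-1, -4, 9]
  ...
After 'sub': [-1, -4, 6, 6]
After 'push 6': [-1, -4, 6, 6, 6]
After 'push 3': [-1, -4, 6, 6, 6, 3]
After 'add': [-1, -4, 6, 6, 9]
After 'push 8': [-1, -4, 6, 6, 9, 8]
After 'dup': [-1, -4, 6, 6, 9, 8, 8]
After 'push -2': [-1, -4, 6, 6, 9, 8, 8, -2]
After 'lt': [-1, -4, 6, 6, 9, 8, 0]
After 'gt': [-1, -4, 6, 6, 9, 1]
After 'neg': [-1, -4, 6, 6, 9, -1]

Answer: -1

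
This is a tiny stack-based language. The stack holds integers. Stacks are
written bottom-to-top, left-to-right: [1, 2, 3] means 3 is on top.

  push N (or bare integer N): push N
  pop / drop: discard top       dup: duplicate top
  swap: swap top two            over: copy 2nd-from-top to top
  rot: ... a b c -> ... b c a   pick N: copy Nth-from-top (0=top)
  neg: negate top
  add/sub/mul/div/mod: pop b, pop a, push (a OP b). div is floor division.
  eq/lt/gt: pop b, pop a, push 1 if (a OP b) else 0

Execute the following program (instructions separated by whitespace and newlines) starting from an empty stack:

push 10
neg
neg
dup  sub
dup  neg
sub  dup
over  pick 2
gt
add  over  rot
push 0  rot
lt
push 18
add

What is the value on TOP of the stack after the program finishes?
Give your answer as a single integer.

After 'push 10': [10]
After 'neg': [-10]
After 'neg': [10]
After 'dup': [10, 10]
After 'sub': [0]
After 'dup': [0, 0]
After 'neg': [0, 0]
After 'sub': [0]
After 'dup': [0, 0]
After 'over': [0, 0, 0]
After 'pick 2': [0, 0, 0, 0]
After 'gt': [0, 0, 0]
After 'add': [0, 0]
After 'over': [0, 0, 0]
After 'rot': [0, 0, 0]
After 'push 0': [0, 0, 0, 0]
After 'rot': [0, 0, 0, 0]
After 'lt': [0, 0, 0]
After 'push 18': [0, 0, 0, 18]
After 'add': [0, 0, 18]

Answer: 18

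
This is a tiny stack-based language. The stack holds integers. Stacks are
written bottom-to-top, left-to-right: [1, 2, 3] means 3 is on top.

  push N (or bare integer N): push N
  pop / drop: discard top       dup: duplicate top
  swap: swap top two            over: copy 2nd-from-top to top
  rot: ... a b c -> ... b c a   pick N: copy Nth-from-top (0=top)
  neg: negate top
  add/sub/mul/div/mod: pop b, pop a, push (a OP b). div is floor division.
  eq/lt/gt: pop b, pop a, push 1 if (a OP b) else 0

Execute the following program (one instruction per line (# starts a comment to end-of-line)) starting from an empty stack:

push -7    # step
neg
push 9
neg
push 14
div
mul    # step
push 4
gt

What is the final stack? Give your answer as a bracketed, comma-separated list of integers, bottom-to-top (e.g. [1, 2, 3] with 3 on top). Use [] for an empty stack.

After 'push -7': [-7]
After 'neg': [7]
After 'push 9': [7, 9]
After 'neg': [7, -9]
After 'push 14': [7, -9, 14]
After 'div': [7, -1]
After 'mul': [-7]
After 'push 4': [-7, 4]
After 'gt': [0]

Answer: [0]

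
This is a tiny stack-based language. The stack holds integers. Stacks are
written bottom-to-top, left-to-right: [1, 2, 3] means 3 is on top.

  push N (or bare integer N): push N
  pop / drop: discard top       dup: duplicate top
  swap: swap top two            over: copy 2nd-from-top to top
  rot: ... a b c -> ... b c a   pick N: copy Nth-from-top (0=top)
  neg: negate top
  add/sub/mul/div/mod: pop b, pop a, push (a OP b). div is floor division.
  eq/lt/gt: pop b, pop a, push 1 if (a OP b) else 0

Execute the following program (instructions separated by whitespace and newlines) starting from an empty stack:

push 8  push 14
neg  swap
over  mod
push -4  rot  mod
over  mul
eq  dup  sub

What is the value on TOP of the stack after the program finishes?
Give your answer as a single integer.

After 'push 8': [8]
After 'push 14': [8, 14]
After 'neg': [8, -14]
After 'swap': [-14, 8]
After 'over': [-14, 8, -14]
After 'mod': [-14, -6]
After 'push -4': [-14, -6, -4]
After 'rot': [-6, -4, -14]
After 'mod': [-6, -4]
After 'over': [-6, -4, -6]
After 'mul': [-6, 24]
After 'eq': [0]
After 'dup': [0, 0]
After 'sub': [0]

Answer: 0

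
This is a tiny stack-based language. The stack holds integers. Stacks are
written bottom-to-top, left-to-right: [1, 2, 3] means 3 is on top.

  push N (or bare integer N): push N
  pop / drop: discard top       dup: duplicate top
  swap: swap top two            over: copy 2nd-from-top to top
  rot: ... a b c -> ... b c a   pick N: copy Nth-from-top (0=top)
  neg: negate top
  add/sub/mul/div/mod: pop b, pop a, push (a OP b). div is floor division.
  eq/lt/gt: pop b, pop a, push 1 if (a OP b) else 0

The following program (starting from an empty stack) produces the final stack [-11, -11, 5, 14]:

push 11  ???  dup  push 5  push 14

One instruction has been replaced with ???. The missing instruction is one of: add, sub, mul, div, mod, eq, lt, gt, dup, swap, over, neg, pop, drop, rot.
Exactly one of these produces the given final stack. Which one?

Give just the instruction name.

Answer: neg

Derivation:
Stack before ???: [11]
Stack after ???:  [-11]
The instruction that transforms [11] -> [-11] is: neg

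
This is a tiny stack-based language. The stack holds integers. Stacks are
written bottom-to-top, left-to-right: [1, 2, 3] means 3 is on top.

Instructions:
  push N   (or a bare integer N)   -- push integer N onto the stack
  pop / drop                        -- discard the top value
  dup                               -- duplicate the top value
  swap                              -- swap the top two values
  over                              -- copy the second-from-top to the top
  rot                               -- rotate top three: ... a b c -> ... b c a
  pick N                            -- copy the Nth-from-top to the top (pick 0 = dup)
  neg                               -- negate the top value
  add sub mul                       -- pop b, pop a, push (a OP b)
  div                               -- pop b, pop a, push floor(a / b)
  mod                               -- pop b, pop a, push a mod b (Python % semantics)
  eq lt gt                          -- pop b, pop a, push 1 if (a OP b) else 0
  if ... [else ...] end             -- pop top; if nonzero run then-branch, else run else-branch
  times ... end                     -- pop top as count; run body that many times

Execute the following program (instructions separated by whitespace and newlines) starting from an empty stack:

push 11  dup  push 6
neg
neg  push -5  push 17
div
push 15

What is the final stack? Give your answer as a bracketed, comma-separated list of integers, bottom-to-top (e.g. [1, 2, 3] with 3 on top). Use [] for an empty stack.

Answer: [11, 11, 6, -1, 15]

Derivation:
After 'push 11': [11]
After 'dup': [11, 11]
After 'push 6': [11, 11, 6]
After 'neg': [11, 11, -6]
After 'neg': [11, 11, 6]
After 'push -5': [11, 11, 6, -5]
After 'push 17': [11, 11, 6, -5, 17]
After 'div': [11, 11, 6, -1]
After 'push 15': [11, 11, 6, -1, 15]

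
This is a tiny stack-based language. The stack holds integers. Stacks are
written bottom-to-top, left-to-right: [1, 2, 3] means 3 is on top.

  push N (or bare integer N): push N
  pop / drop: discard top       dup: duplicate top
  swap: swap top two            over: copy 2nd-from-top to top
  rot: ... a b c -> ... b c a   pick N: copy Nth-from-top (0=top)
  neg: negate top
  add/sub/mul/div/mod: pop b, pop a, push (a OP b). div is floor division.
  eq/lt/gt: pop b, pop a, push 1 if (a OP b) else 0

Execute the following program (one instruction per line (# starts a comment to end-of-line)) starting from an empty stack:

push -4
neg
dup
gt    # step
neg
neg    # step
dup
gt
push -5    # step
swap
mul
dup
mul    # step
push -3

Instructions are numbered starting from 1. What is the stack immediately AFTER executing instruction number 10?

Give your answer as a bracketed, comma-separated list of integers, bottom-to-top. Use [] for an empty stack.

Step 1 ('push -4'): [-4]
Step 2 ('neg'): [4]
Step 3 ('dup'): [4, 4]
Step 4 ('gt'): [0]
Step 5 ('neg'): [0]
Step 6 ('neg'): [0]
Step 7 ('dup'): [0, 0]
Step 8 ('gt'): [0]
Step 9 ('push -5'): [0, -5]
Step 10 ('swap'): [-5, 0]

Answer: [-5, 0]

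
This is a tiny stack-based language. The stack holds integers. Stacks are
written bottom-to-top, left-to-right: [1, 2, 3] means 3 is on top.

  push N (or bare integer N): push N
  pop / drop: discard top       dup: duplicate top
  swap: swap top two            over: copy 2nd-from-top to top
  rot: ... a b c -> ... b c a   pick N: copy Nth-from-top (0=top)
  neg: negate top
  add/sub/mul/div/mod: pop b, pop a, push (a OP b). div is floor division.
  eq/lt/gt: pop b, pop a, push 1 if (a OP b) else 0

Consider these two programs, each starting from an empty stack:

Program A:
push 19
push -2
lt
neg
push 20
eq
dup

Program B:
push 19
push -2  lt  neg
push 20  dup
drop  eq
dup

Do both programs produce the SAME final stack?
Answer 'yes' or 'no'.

Program A trace:
  After 'push 19': [19]
  After 'push -2': [19, -2]
  After 'lt': [0]
  After 'neg': [0]
  After 'push 20': [0, 20]
  After 'eq': [0]
  After 'dup': [0, 0]
Program A final stack: [0, 0]

Program B trace:
  After 'push 19': [19]
  After 'push -2': [19, -2]
  After 'lt': [0]
  After 'neg': [0]
  After 'push 20': [0, 20]
  After 'dup': [0, 20, 20]
  After 'drop': [0, 20]
  After 'eq': [0]
  After 'dup': [0, 0]
Program B final stack: [0, 0]
Same: yes

Answer: yes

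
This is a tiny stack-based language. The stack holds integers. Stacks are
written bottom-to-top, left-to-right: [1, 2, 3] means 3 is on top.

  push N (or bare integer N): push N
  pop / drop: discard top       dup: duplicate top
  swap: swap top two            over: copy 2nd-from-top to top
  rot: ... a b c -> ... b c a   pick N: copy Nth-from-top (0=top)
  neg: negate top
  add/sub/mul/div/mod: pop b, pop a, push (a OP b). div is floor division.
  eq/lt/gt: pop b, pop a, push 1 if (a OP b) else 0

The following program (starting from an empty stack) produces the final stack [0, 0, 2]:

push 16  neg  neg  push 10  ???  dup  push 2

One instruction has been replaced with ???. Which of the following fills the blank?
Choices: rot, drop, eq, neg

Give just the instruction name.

Stack before ???: [16, 10]
Stack after ???:  [0]
Checking each choice:
  rot: stack underflow (need 3, have 2)
  drop: produces [16, 16, 2]
  eq: MATCH
  neg: produces [16, -10, -10, 2]


Answer: eq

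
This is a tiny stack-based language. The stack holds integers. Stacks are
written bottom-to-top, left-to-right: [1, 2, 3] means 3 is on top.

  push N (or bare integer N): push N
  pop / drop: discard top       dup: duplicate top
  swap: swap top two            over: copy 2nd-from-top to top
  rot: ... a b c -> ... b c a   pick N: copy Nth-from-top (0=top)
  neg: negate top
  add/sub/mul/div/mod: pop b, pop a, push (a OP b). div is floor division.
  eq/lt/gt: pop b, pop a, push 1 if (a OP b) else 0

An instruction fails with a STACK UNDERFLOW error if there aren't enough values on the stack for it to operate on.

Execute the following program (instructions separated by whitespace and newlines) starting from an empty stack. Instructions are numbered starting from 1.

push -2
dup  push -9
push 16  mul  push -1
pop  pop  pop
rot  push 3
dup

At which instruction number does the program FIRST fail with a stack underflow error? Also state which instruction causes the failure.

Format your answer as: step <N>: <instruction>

Step 1 ('push -2'): stack = [-2], depth = 1
Step 2 ('dup'): stack = [-2, -2], depth = 2
Step 3 ('push -9'): stack = [-2, -2, -9], depth = 3
Step 4 ('push 16'): stack = [-2, -2, -9, 16], depth = 4
Step 5 ('mul'): stack = [-2, -2, -144], depth = 3
Step 6 ('push -1'): stack = [-2, -2, -144, -1], depth = 4
Step 7 ('pop'): stack = [-2, -2, -144], depth = 3
Step 8 ('pop'): stack = [-2, -2], depth = 2
Step 9 ('pop'): stack = [-2], depth = 1
Step 10 ('rot'): needs 3 value(s) but depth is 1 — STACK UNDERFLOW

Answer: step 10: rot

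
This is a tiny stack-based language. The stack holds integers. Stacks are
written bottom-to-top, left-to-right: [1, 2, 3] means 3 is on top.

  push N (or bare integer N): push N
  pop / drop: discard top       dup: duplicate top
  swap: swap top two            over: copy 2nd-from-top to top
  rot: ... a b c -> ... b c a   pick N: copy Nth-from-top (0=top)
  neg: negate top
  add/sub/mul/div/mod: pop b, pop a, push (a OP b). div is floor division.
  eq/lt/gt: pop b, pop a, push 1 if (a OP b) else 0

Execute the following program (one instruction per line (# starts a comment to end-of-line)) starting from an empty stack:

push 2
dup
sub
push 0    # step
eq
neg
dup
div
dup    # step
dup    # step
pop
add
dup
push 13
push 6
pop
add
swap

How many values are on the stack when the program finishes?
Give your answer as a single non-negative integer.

Answer: 2

Derivation:
After 'push 2': stack = [2] (depth 1)
After 'dup': stack = [2, 2] (depth 2)
After 'sub': stack = [0] (depth 1)
After 'push 0': stack = [0, 0] (depth 2)
After 'eq': stack = [1] (depth 1)
After 'neg': stack = [-1] (depth 1)
After 'dup': stack = [-1, -1] (depth 2)
After 'div': stack = [1] (depth 1)
After 'dup': stack = [1, 1] (depth 2)
After 'dup': stack = [1, 1, 1] (depth 3)
After 'pop': stack = [1, 1] (depth 2)
After 'add': stack = [2] (depth 1)
After 'dup': stack = [2, 2] (depth 2)
After 'push 13': stack = [2, 2, 13] (depth 3)
After 'push 6': stack = [2, 2, 13, 6] (depth 4)
After 'pop': stack = [2, 2, 13] (depth 3)
After 'add': stack = [2, 15] (depth 2)
After 'swap': stack = [15, 2] (depth 2)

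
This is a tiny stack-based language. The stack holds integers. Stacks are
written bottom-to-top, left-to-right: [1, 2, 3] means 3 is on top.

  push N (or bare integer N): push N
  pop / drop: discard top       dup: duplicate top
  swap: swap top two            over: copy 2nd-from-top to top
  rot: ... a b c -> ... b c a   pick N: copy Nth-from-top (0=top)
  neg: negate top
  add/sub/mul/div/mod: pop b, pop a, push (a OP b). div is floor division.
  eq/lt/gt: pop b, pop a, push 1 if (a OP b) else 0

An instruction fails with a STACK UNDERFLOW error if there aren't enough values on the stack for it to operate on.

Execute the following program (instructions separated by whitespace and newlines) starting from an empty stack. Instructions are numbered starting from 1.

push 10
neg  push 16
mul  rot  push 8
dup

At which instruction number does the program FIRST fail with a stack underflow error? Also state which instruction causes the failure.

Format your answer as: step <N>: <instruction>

Step 1 ('push 10'): stack = [10], depth = 1
Step 2 ('neg'): stack = [-10], depth = 1
Step 3 ('push 16'): stack = [-10, 16], depth = 2
Step 4 ('mul'): stack = [-160], depth = 1
Step 5 ('rot'): needs 3 value(s) but depth is 1 — STACK UNDERFLOW

Answer: step 5: rot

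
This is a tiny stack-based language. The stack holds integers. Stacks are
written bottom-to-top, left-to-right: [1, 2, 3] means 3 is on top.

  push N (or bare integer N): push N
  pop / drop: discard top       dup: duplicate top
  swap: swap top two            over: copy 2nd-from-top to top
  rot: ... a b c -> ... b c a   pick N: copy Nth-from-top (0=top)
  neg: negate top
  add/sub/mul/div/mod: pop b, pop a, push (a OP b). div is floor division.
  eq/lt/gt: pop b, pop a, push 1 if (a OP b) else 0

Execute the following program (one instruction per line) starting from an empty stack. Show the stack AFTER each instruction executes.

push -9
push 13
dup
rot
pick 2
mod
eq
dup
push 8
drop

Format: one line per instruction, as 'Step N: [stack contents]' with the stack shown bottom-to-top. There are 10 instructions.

Step 1: [-9]
Step 2: [-9, 13]
Step 3: [-9, 13, 13]
Step 4: [13, 13, -9]
Step 5: [13, 13, -9, 13]
Step 6: [13, 13, 4]
Step 7: [13, 0]
Step 8: [13, 0, 0]
Step 9: [13, 0, 0, 8]
Step 10: [13, 0, 0]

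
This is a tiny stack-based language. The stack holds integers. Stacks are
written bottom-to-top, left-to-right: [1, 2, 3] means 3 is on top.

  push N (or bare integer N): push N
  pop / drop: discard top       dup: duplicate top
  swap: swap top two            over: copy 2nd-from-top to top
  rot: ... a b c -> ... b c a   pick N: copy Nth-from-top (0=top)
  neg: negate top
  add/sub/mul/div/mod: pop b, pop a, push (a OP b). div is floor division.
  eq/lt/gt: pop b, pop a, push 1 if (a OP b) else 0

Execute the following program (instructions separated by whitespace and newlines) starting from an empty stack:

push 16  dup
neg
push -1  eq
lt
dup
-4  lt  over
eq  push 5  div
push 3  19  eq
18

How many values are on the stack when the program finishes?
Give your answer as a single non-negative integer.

Answer: 4

Derivation:
After 'push 16': stack = [16] (depth 1)
After 'dup': stack = [16, 16] (depth 2)
After 'neg': stack = [16, -16] (depth 2)
After 'push -1': stack = [16, -16, -1] (depth 3)
After 'eq': stack = [16, 0] (depth 2)
After 'lt': stack = [0] (depth 1)
After 'dup': stack = [0, 0] (depth 2)
After 'push -4': stack = [0, 0, -4] (depth 3)
After 'lt': stack = [0, 0] (depth 2)
After 'over': stack = [0, 0, 0] (depth 3)
After 'eq': stack = [0, 1] (depth 2)
After 'push 5': stack = [0, 1, 5] (depth 3)
After 'div': stack = [0, 0] (depth 2)
After 'push 3': stack = [0, 0, 3] (depth 3)
After 'push 19': stack = [0, 0, 3, 19] (depth 4)
After 'eq': stack = [0, 0, 0] (depth 3)
After 'push 18': stack = [0, 0, 0, 18] (depth 4)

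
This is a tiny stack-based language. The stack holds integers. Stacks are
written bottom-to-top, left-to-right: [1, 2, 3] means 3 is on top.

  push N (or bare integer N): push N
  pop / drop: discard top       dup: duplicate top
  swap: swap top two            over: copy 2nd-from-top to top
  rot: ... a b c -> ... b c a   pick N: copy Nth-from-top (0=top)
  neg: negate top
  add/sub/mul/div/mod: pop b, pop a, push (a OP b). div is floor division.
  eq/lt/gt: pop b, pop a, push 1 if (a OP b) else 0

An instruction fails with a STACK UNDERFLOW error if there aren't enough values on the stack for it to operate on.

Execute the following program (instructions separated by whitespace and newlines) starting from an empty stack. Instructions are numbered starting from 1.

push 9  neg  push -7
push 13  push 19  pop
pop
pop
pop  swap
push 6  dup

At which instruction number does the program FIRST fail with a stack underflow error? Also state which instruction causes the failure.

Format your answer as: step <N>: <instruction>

Step 1 ('push 9'): stack = [9], depth = 1
Step 2 ('neg'): stack = [-9], depth = 1
Step 3 ('push -7'): stack = [-9, -7], depth = 2
Step 4 ('push 13'): stack = [-9, -7, 13], depth = 3
Step 5 ('push 19'): stack = [-9, -7, 13, 19], depth = 4
Step 6 ('pop'): stack = [-9, -7, 13], depth = 3
Step 7 ('pop'): stack = [-9, -7], depth = 2
Step 8 ('pop'): stack = [-9], depth = 1
Step 9 ('pop'): stack = [], depth = 0
Step 10 ('swap'): needs 2 value(s) but depth is 0 — STACK UNDERFLOW

Answer: step 10: swap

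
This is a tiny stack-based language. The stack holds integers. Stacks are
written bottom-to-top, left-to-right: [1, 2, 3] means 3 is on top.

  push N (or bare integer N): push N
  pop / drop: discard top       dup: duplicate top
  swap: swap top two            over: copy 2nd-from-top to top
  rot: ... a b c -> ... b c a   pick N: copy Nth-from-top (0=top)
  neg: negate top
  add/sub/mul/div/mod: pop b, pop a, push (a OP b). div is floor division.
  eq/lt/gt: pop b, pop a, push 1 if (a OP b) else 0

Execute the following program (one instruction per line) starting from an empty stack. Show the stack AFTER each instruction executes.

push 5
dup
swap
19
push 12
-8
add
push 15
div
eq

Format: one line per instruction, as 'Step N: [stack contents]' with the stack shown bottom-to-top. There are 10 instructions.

Step 1: [5]
Step 2: [5, 5]
Step 3: [5, 5]
Step 4: [5, 5, 19]
Step 5: [5, 5, 19, 12]
Step 6: [5, 5, 19, 12, -8]
Step 7: [5, 5, 19, 4]
Step 8: [5, 5, 19, 4, 15]
Step 9: [5, 5, 19, 0]
Step 10: [5, 5, 0]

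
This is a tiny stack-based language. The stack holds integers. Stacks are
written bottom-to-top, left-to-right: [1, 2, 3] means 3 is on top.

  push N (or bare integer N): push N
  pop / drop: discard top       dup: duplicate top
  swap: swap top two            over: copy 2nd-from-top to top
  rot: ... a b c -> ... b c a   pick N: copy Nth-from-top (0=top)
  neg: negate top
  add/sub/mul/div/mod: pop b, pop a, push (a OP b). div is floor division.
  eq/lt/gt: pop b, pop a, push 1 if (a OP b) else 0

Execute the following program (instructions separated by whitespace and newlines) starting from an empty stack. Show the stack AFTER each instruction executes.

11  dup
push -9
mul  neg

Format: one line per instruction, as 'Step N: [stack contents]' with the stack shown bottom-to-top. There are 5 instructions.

Step 1: [11]
Step 2: [11, 11]
Step 3: [11, 11, -9]
Step 4: [11, -99]
Step 5: [11, 99]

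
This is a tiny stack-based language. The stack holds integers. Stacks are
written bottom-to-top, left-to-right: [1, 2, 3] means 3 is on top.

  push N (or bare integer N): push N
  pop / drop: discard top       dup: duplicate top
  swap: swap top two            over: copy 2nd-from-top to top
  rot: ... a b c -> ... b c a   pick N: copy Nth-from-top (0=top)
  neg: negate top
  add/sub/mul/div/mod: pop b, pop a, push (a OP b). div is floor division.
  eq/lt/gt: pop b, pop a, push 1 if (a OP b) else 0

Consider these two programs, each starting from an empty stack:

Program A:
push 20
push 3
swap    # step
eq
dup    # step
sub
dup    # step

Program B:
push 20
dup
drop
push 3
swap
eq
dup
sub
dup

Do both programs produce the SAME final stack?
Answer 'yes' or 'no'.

Answer: yes

Derivation:
Program A trace:
  After 'push 20': [20]
  After 'push 3': [20, 3]
  After 'swap': [3, 20]
  After 'eq': [0]
  After 'dup': [0, 0]
  After 'sub': [0]
  After 'dup': [0, 0]
Program A final stack: [0, 0]

Program B trace:
  After 'push 20': [20]
  After 'dup': [20, 20]
  After 'drop': [20]
  After 'push 3': [20, 3]
  After 'swap': [3, 20]
  After 'eq': [0]
  After 'dup': [0, 0]
  After 'sub': [0]
  After 'dup': [0, 0]
Program B final stack: [0, 0]
Same: yes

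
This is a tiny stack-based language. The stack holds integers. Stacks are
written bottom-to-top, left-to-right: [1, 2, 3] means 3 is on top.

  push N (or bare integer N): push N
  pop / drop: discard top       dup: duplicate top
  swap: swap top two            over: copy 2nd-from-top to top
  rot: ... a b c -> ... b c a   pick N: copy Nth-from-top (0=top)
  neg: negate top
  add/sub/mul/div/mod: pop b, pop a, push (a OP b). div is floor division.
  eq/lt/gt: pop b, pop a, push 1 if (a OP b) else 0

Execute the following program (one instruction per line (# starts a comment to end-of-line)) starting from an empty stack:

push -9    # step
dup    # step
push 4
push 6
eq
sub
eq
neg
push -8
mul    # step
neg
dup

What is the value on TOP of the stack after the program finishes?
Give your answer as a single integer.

Answer: -8

Derivation:
After 'push -9': [-9]
After 'dup': [-9, -9]
After 'push 4': [-9, -9, 4]
After 'push 6': [-9, -9, 4, 6]
After 'eq': [-9, -9, 0]
After 'sub': [-9, -9]
After 'eq': [1]
After 'neg': [-1]
After 'push -8': [-1, -8]
After 'mul': [8]
After 'neg': [-8]
After 'dup': [-8, -8]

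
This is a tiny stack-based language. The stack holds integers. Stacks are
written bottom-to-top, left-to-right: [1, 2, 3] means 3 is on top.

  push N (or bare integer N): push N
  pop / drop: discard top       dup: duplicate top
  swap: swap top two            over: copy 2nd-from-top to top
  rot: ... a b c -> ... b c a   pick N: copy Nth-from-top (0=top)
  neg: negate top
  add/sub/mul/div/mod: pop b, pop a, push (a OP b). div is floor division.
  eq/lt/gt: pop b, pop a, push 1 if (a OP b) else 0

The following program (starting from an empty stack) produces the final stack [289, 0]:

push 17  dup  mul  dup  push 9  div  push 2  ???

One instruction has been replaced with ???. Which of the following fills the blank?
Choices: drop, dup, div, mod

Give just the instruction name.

Stack before ???: [289, 32, 2]
Stack after ???:  [289, 0]
Checking each choice:
  drop: produces [289, 32]
  dup: produces [289, 32, 2, 2]
  div: produces [289, 16]
  mod: MATCH


Answer: mod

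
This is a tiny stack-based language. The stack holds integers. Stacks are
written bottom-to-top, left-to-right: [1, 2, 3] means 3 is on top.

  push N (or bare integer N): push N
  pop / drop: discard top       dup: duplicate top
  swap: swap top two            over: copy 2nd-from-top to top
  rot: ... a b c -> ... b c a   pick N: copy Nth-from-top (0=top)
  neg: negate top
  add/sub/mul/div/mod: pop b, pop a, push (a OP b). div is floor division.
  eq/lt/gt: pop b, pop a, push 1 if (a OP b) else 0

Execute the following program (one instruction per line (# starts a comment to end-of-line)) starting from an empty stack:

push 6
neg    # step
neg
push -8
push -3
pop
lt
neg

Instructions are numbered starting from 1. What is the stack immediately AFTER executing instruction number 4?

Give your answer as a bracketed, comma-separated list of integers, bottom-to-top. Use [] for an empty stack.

Answer: [6, -8]

Derivation:
Step 1 ('push 6'): [6]
Step 2 ('neg'): [-6]
Step 3 ('neg'): [6]
Step 4 ('push -8'): [6, -8]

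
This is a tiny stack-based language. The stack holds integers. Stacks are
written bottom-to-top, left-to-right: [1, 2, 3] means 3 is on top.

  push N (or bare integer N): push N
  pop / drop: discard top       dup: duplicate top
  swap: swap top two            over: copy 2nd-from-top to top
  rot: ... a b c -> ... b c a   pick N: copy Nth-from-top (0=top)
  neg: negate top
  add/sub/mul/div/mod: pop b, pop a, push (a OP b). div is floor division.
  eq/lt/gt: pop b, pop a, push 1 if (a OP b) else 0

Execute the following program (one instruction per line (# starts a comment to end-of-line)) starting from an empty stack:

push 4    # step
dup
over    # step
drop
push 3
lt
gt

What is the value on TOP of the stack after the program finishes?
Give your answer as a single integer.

Answer: 1

Derivation:
After 'push 4': [4]
After 'dup': [4, 4]
After 'over': [4, 4, 4]
After 'drop': [4, 4]
After 'push 3': [4, 4, 3]
After 'lt': [4, 0]
After 'gt': [1]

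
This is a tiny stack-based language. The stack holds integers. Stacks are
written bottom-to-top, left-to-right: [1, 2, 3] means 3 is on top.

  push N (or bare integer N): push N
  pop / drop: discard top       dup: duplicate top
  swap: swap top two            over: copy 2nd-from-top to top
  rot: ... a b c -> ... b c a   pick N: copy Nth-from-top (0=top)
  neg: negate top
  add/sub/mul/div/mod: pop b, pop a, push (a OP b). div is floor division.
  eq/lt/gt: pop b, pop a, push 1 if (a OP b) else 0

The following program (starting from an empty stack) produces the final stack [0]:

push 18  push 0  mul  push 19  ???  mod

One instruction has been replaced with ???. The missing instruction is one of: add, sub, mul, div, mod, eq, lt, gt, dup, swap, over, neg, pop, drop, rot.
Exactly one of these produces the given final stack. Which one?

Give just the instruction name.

Stack before ???: [0, 19]
Stack after ???:  [0, -19]
The instruction that transforms [0, 19] -> [0, -19] is: neg

Answer: neg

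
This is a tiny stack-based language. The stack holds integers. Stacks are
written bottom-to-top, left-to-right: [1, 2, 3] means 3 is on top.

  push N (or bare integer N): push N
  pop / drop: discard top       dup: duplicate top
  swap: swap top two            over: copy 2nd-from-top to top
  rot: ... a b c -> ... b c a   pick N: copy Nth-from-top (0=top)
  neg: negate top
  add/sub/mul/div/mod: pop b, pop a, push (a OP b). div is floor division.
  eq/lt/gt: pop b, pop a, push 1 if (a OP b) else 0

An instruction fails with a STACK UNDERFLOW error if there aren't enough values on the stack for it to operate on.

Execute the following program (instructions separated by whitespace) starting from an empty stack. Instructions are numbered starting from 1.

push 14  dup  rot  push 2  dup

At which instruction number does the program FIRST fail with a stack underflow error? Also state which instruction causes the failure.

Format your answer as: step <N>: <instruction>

Step 1 ('push 14'): stack = [14], depth = 1
Step 2 ('dup'): stack = [14, 14], depth = 2
Step 3 ('rot'): needs 3 value(s) but depth is 2 — STACK UNDERFLOW

Answer: step 3: rot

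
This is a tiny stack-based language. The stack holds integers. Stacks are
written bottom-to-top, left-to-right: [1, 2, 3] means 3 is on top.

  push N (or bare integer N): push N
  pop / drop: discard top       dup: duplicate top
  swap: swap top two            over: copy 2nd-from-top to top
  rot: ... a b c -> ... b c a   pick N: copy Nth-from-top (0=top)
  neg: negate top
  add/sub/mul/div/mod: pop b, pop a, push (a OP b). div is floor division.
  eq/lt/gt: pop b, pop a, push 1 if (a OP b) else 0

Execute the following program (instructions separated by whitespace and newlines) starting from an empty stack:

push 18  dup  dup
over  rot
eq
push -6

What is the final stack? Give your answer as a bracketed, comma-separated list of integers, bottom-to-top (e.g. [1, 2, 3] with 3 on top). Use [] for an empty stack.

After 'push 18': [18]
After 'dup': [18, 18]
After 'dup': [18, 18, 18]
After 'over': [18, 18, 18, 18]
After 'rot': [18, 18, 18, 18]
After 'eq': [18, 18, 1]
After 'push -6': [18, 18, 1, -6]

Answer: [18, 18, 1, -6]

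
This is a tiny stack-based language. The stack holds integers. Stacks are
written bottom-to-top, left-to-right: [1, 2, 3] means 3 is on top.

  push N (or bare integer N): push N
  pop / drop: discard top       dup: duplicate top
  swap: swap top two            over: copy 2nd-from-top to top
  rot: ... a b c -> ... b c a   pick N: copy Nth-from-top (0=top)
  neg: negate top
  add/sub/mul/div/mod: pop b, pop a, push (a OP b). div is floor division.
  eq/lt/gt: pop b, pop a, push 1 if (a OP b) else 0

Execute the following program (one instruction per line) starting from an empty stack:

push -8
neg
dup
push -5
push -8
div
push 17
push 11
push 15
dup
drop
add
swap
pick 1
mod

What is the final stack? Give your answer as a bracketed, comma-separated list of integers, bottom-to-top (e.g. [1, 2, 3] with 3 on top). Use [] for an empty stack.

After 'push -8': [-8]
After 'neg': [8]
After 'dup': [8, 8]
After 'push -5': [8, 8, -5]
After 'push -8': [8, 8, -5, -8]
After 'div': [8, 8, 0]
After 'push 17': [8, 8, 0, 17]
After 'push 11': [8, 8, 0, 17, 11]
After 'push 15': [8, 8, 0, 17, 11, 15]
After 'dup': [8, 8, 0, 17, 11, 15, 15]
After 'drop': [8, 8, 0, 17, 11, 15]
After 'add': [8, 8, 0, 17, 26]
After 'swap': [8, 8, 0, 26, 17]
After 'pick 1': [8, 8, 0, 26, 17, 26]
After 'mod': [8, 8, 0, 26, 17]

Answer: [8, 8, 0, 26, 17]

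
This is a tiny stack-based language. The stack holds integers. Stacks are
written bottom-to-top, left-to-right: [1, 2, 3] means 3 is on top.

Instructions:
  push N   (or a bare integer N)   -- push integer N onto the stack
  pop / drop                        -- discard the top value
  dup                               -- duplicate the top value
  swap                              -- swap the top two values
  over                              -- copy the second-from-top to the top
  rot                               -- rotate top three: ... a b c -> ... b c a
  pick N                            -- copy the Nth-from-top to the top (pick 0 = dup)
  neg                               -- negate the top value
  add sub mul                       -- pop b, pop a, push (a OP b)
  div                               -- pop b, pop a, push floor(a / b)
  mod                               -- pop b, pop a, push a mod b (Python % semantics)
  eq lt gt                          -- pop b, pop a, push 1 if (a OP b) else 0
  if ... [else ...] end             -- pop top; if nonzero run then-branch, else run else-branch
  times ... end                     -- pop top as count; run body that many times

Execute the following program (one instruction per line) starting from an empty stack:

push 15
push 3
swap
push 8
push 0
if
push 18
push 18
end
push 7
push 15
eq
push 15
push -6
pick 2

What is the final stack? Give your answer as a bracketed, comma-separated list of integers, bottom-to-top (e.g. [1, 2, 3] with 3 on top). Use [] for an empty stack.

Answer: [3, 15, 8, 0, 15, -6, 0]

Derivation:
After 'push 15': [15]
After 'push 3': [15, 3]
After 'swap': [3, 15]
After 'push 8': [3, 15, 8]
After 'push 0': [3, 15, 8, 0]
After 'if': [3, 15, 8]
After 'push 7': [3, 15, 8, 7]
After 'push 15': [3, 15, 8, 7, 15]
After 'eq': [3, 15, 8, 0]
After 'push 15': [3, 15, 8, 0, 15]
After 'push -6': [3, 15, 8, 0, 15, -6]
After 'pick 2': [3, 15, 8, 0, 15, -6, 0]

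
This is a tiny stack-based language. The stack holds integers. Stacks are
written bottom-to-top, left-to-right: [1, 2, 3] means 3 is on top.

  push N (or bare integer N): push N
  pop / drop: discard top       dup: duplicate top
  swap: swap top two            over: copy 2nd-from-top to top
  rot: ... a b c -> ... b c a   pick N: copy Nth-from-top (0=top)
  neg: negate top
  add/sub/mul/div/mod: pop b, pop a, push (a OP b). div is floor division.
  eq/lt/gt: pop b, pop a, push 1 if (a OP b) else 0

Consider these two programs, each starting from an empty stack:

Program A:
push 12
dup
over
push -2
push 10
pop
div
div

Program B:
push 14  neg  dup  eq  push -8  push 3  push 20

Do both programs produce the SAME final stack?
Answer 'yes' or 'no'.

Answer: no

Derivation:
Program A trace:
  After 'push 12': [12]
  After 'dup': [12, 12]
  After 'over': [12, 12, 12]
  After 'push -2': [12, 12, 12, -2]
  After 'push 10': [12, 12, 12, -2, 10]
  After 'pop': [12, 12, 12, -2]
  After 'div': [12, 12, -6]
  After 'div': [12, -2]
Program A final stack: [12, -2]

Program B trace:
  After 'push 14': [14]
  After 'neg': [-14]
  After 'dup': [-14, -14]
  After 'eq': [1]
  After 'push -8': [1, -8]
  After 'push 3': [1, -8, 3]
  After 'push 20': [1, -8, 3, 20]
Program B final stack: [1, -8, 3, 20]
Same: no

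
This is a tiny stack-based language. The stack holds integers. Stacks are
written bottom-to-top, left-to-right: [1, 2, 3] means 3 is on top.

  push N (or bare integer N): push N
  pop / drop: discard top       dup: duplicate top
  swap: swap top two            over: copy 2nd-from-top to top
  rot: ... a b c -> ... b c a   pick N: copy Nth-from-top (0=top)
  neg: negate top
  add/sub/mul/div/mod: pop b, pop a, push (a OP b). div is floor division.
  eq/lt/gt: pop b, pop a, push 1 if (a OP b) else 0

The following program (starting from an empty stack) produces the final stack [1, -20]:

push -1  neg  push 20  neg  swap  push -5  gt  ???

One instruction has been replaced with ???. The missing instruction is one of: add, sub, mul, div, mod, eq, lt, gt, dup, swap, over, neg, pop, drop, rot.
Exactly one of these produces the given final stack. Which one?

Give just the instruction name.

Answer: swap

Derivation:
Stack before ???: [-20, 1]
Stack after ???:  [1, -20]
The instruction that transforms [-20, 1] -> [1, -20] is: swap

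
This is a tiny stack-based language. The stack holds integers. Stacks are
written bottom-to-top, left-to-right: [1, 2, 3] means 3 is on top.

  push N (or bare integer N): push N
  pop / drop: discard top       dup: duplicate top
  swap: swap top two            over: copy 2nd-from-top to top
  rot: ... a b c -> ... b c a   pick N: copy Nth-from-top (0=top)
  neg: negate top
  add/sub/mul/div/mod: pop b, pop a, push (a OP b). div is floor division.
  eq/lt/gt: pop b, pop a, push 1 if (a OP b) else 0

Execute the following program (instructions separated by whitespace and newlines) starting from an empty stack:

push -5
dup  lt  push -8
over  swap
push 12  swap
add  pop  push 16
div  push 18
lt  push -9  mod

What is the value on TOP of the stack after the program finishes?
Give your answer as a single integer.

After 'push -5': [-5]
After 'dup': [-5, -5]
After 'lt': [0]
After 'push -8': [0, -8]
After 'over': [0, -8, 0]
After 'swap': [0, 0, -8]
After 'push 12': [0, 0, -8, 12]
After 'swap': [0, 0, 12, -8]
After 'add': [0, 0, 4]
After 'pop': [0, 0]
After 'push 16': [0, 0, 16]
After 'div': [0, 0]
After 'push 18': [0, 0, 18]
After 'lt': [0, 1]
After 'push -9': [0, 1, -9]
After 'mod': [0, -8]

Answer: -8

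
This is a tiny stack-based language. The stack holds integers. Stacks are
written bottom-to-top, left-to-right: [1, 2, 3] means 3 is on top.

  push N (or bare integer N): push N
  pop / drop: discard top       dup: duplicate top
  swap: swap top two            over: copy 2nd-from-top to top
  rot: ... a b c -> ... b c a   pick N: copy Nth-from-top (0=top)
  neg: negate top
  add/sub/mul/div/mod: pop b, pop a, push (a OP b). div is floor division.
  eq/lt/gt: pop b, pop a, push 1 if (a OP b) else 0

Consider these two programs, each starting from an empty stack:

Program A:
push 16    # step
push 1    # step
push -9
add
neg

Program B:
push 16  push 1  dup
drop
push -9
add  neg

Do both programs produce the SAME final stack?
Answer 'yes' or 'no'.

Program A trace:
  After 'push 16': [16]
  After 'push 1': [16, 1]
  After 'push -9': [16, 1, -9]
  After 'add': [16, -8]
  After 'neg': [16, 8]
Program A final stack: [16, 8]

Program B trace:
  After 'push 16': [16]
  After 'push 1': [16, 1]
  After 'dup': [16, 1, 1]
  After 'drop': [16, 1]
  After 'push -9': [16, 1, -9]
  After 'add': [16, -8]
  After 'neg': [16, 8]
Program B final stack: [16, 8]
Same: yes

Answer: yes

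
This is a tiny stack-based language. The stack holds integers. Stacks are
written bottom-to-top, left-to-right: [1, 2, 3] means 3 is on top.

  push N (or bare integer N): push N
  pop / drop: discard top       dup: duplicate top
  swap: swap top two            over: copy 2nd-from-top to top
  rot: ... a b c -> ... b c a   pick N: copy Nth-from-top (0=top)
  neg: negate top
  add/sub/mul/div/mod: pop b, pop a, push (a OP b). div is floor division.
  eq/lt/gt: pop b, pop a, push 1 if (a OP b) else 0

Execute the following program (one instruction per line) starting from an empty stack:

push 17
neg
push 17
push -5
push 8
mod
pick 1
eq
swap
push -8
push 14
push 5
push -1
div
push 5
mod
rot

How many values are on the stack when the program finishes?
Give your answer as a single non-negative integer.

Answer: 6

Derivation:
After 'push 17': stack = [17] (depth 1)
After 'neg': stack = [-17] (depth 1)
After 'push 17': stack = [-17, 17] (depth 2)
After 'push -5': stack = [-17, 17, -5] (depth 3)
After 'push 8': stack = [-17, 17, -5, 8] (depth 4)
After 'mod': stack = [-17, 17, 3] (depth 3)
After 'pick 1': stack = [-17, 17, 3, 17] (depth 4)
After 'eq': stack = [-17, 17, 0] (depth 3)
After 'swap': stack = [-17, 0, 17] (depth 3)
After 'push -8': stack = [-17, 0, 17, -8] (depth 4)
After 'push 14': stack = [-17, 0, 17, -8, 14] (depth 5)
After 'push 5': stack = [-17, 0, 17, -8, 14, 5] (depth 6)
After 'push -1': stack = [-17, 0, 17, -8, 14, 5, -1] (depth 7)
After 'div': stack = [-17, 0, 17, -8, 14, -5] (depth 6)
After 'push 5': stack = [-17, 0, 17, -8, 14, -5, 5] (depth 7)
After 'mod': stack = [-17, 0, 17, -8, 14, 0] (depth 6)
After 'rot': stack = [-17, 0, 17, 14, 0, -8] (depth 6)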